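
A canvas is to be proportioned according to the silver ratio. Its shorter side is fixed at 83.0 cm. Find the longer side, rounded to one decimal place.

200.4 cm

silver ratio ≈ 2.41421.
Longer side = 83.0 × 2.41421 ≈ 200.379 → 200.4 cm.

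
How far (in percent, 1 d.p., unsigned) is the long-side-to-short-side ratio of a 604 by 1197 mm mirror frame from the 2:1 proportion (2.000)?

Ratio = 1197 / 604 ≈ 1.9818.
Ideal 2:1 = 2.0000. |1.9818 − 2.0000| / 2.0000 ≈ 0.91% → 0.9%.

0.9%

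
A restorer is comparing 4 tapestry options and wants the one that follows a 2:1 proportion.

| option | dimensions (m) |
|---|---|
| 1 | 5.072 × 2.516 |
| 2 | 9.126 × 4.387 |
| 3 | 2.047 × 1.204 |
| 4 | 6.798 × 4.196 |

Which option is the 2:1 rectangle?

1

Target 2:1 ≈ 2.000.
1: 2.016 (Δ0.016)  2: 2.080 (Δ0.080)  3: 1.700 (Δ0.300)  4: 1.620 (Δ0.380)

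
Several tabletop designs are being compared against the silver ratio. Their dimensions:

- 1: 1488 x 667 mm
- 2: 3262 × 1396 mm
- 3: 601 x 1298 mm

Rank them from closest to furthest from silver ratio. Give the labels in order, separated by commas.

2, 1, 3

1: 1488/667 ≈ 2.231 → |2.231 − 2.414| = 0.183
2: 3262/1396 ≈ 2.337 → |2.337 − 2.414| = 0.077
3: 1298/601 ≈ 2.160 → |2.160 − 2.414| = 0.254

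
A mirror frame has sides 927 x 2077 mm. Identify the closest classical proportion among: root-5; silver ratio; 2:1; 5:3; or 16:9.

root-5

Ratio = 2077 / 927 ≈ 2.241.
Distances: root-5 2.236 (Δ 0.005); silver ratio 2.414 (Δ 0.173); 2:1 2.000 (Δ 0.241); 5:3 1.667 (Δ 0.574); 16:9 1.778 (Δ 0.463).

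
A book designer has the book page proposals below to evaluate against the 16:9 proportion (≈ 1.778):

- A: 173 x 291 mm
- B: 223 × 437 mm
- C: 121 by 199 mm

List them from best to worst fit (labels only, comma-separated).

Ratios: A = 291 / 173 ≈ 1.682; B = 437 / 223 ≈ 1.960; C = 199 / 121 ≈ 1.645.
|Δ from 1.778|: A 0.096; B 0.182; C 0.133.

A, C, B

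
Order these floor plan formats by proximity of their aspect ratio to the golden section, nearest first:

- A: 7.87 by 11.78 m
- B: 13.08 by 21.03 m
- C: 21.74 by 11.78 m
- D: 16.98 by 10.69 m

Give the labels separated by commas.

B, D, A, C

Ratios: A = 11.78 / 7.87 ≈ 1.497; B = 21.03 / 13.08 ≈ 1.608; C = 21.74 / 11.78 ≈ 1.846; D = 16.98 / 10.69 ≈ 1.588.
|Δ from 1.618|: A 0.121; B 0.010; C 0.228; D 0.030.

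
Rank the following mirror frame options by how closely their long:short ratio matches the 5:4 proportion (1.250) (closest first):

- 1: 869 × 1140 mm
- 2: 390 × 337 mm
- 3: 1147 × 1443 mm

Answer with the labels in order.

Ratios: 1 = 1140 / 869 ≈ 1.312; 2 = 390 / 337 ≈ 1.157; 3 = 1443 / 1147 ≈ 1.258.
|Δ from 1.250|: 1 0.062; 2 0.093; 3 0.008.

3, 1, 2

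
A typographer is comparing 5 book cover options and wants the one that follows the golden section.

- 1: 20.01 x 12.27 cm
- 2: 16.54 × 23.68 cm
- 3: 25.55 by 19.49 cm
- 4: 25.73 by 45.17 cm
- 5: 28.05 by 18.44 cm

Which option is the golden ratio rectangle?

Ratios (long/short): 1 ≈ 1.631; 2 ≈ 1.432; 3 ≈ 1.311; 4 ≈ 1.756; 5 ≈ 1.521.
golden ratio ≈ 1.618; option 1 is nearest (Δ 0.013).

1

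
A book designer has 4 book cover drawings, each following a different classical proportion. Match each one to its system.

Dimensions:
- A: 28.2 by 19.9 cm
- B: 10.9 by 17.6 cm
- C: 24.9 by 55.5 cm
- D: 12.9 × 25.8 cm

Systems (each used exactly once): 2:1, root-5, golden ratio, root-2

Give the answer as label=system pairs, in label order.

Ratios: A ≈ 1.417; B ≈ 1.615; C ≈ 2.229; D ≈ 2.000.
Targets: 2:1 ≈ 2.000; root-5 ≈ 2.236; golden ratio ≈ 1.618; root-2 ≈ 1.414.

A=root-2, B=golden ratio, C=root-5, D=2:1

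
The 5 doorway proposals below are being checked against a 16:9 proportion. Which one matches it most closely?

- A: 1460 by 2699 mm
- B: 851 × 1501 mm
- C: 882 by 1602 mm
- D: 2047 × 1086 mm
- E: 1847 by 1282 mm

Ratios (long/short): A ≈ 1.849; B ≈ 1.764; C ≈ 1.816; D ≈ 1.885; E ≈ 1.441.
16:9 ≈ 1.778; option B is nearest (Δ 0.014).

B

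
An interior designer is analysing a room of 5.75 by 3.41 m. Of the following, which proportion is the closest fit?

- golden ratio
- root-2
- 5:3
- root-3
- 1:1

5:3

Ratio = 5.75 / 3.41 ≈ 1.686.
Distances: golden ratio 1.618 (Δ 0.068); root-2 1.414 (Δ 0.272); 5:3 1.667 (Δ 0.019); root-3 1.732 (Δ 0.046); 1:1 1.000 (Δ 0.686).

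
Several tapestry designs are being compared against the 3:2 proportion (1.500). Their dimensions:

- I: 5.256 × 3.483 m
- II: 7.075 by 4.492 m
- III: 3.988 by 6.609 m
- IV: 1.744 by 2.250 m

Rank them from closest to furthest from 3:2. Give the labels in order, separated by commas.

I, II, III, IV

I: 5.256/3.483 ≈ 1.509 → |1.509 − 1.500| = 0.009
II: 7.075/4.492 ≈ 1.575 → |1.575 − 1.500| = 0.075
III: 6.609/3.988 ≈ 1.657 → |1.657 − 1.500| = 0.157
IV: 2.250/1.744 ≈ 1.290 → |1.290 − 1.500| = 0.210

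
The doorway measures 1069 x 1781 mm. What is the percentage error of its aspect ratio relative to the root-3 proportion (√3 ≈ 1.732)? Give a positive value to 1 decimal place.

3.8%

Ratio = 1781 / 1069 ≈ 1.6660.
Ideal root-3 ≈ 1.7321. |1.6660 − 1.7321| / 1.7321 ≈ 3.82% → 3.8%.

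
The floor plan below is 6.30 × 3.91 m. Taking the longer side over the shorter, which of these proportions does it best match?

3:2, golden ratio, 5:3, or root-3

Ratio = 6.30 / 3.91 ≈ 1.611.
Distances: 3:2 1.500 (Δ 0.111); golden ratio 1.618 (Δ 0.007); 5:3 1.667 (Δ 0.056); root-3 1.732 (Δ 0.121).

golden ratio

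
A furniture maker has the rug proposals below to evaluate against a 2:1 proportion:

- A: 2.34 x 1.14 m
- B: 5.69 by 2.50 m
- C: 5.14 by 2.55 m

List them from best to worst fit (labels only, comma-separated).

A: 2.34/1.14 ≈ 2.053 → |2.053 − 2.000| = 0.053
B: 5.69/2.50 ≈ 2.276 → |2.276 − 2.000| = 0.276
C: 5.14/2.55 ≈ 2.016 → |2.016 − 2.000| = 0.016

C, A, B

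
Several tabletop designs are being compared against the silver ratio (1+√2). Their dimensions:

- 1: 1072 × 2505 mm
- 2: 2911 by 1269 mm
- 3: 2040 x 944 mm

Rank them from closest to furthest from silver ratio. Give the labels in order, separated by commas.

1: 2505/1072 ≈ 2.337 → |2.337 − 2.414| = 0.077
2: 2911/1269 ≈ 2.294 → |2.294 − 2.414| = 0.120
3: 2040/944 ≈ 2.161 → |2.161 − 2.414| = 0.253

1, 2, 3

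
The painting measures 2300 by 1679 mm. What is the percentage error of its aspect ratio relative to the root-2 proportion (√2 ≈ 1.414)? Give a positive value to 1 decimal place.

Ratio = 2300 / 1679 ≈ 1.3699.
Ideal root-2 ≈ 1.4142. |1.3699 − 1.4142| / 1.4142 ≈ 3.13% → 3.1%.

3.1%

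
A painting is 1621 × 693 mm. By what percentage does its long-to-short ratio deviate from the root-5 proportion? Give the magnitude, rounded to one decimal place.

4.6%

Ratio = 1621 / 693 ≈ 2.3391.
Ideal root-5 ≈ 2.2361. |2.3391 − 2.2361| / 2.2361 ≈ 4.61% → 4.6%.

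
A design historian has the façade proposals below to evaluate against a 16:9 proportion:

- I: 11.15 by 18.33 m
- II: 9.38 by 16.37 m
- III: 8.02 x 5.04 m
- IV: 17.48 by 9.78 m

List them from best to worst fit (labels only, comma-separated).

Ratios: I = 18.33 / 11.15 ≈ 1.644; II = 16.37 / 9.38 ≈ 1.745; III = 8.02 / 5.04 ≈ 1.591; IV = 17.48 / 9.78 ≈ 1.787.
|Δ from 1.778|: I 0.134; II 0.033; III 0.187; IV 0.009.

IV, II, I, III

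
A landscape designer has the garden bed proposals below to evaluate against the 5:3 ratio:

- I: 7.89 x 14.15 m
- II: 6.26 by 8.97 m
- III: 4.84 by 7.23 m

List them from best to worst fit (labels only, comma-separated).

I, III, II

Ratios: I = 14.15 / 7.89 ≈ 1.793; II = 8.97 / 6.26 ≈ 1.433; III = 7.23 / 4.84 ≈ 1.494.
|Δ from 1.667|: I 0.126; II 0.234; III 0.173.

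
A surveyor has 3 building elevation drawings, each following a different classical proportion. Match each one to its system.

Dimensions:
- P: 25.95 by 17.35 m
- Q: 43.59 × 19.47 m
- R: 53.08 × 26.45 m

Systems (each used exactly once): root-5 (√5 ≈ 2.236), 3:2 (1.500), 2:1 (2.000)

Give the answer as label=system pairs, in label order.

Ratios: P ≈ 1.496; Q ≈ 2.239; R ≈ 2.007.
Targets: root-5 ≈ 2.236; 3:2 ≈ 1.500; 2:1 ≈ 2.000.

P=3:2, Q=root-5, R=2:1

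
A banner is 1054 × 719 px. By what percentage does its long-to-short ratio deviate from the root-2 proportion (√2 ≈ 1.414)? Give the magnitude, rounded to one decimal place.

3.7%

Ratio = 1054 / 719 ≈ 1.4659.
Ideal root-2 ≈ 1.4142. |1.4659 − 1.4142| / 1.4142 ≈ 3.66% → 3.7%.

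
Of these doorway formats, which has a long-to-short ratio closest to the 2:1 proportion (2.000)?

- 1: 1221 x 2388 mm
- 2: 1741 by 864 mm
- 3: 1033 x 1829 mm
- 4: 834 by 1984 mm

2

Ratios (long/short): 1 ≈ 1.956; 2 ≈ 2.015; 3 ≈ 1.771; 4 ≈ 2.379.
2:1 ≈ 2.000; option 2 is nearest (Δ 0.015).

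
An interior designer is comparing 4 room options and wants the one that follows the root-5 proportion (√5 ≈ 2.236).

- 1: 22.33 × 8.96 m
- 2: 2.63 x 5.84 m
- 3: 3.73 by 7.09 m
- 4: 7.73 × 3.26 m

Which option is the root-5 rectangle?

2

Ratios (long/short): 1 ≈ 2.492; 2 ≈ 2.221; 3 ≈ 1.901; 4 ≈ 2.371.
root-5 ≈ 2.236; option 2 is nearest (Δ 0.015).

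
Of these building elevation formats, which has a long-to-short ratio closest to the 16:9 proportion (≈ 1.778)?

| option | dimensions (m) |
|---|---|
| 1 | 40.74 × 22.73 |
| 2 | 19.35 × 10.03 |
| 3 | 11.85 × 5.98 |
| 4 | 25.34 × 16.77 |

1

Ratios (long/short): 1 ≈ 1.792; 2 ≈ 1.929; 3 ≈ 1.982; 4 ≈ 1.511.
16:9 ≈ 1.778; option 1 is nearest (Δ 0.014).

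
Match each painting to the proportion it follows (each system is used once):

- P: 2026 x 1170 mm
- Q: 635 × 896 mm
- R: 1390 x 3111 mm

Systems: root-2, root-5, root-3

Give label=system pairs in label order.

P = 2026/1170 ≈ 1.732 → root-3 (1.732)
Q = 896/635 ≈ 1.411 → root-2 (1.414)
R = 3111/1390 ≈ 2.238 → root-5 (2.236)

P=root-3, Q=root-2, R=root-5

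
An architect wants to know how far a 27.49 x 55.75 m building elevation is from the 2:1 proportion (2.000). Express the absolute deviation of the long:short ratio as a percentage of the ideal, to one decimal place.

1.4%

Ratio = 55.75 / 27.49 ≈ 2.0280.
Ideal 2:1 = 2.0000. |2.0280 − 2.0000| / 2.0000 ≈ 1.40% → 1.4%.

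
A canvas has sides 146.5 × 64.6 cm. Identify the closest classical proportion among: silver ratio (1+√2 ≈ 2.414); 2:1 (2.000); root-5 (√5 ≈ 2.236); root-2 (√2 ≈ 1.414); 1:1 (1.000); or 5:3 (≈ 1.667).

146.5/64.6 ≈ 2.268. Nearest candidates are root-5 (2.236, off by 0.032) and silver ratio (2.414, off by 0.146).

root-5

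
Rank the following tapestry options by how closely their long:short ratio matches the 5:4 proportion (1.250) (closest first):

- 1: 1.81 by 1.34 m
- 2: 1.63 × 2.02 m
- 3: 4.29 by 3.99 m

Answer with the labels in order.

2, 1, 3

1: 1.81/1.34 ≈ 1.351 → |1.351 − 1.250| = 0.101
2: 2.02/1.63 ≈ 1.239 → |1.239 − 1.250| = 0.011
3: 4.29/3.99 ≈ 1.075 → |1.075 − 1.250| = 0.175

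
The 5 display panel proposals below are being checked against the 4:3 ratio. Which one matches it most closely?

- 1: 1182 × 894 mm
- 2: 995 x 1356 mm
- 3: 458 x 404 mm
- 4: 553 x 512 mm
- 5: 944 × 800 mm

1

Ratios (long/short): 1 ≈ 1.322; 2 ≈ 1.363; 3 ≈ 1.134; 4 ≈ 1.080; 5 ≈ 1.180.
4:3 ≈ 1.333; option 1 is nearest (Δ 0.011).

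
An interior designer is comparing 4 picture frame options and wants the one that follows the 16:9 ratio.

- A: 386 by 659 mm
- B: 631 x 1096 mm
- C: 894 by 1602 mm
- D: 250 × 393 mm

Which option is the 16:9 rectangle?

C

Target 16:9 ≈ 1.778.
A: 1.707 (Δ0.071)  B: 1.737 (Δ0.041)  C: 1.792 (Δ0.014)  D: 1.572 (Δ0.206)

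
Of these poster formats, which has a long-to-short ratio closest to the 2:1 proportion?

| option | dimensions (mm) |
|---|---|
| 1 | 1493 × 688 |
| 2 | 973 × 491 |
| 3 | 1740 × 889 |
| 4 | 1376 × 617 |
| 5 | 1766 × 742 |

Target 2:1 ≈ 2.000.
1: 2.170 (Δ0.170)  2: 1.982 (Δ0.018)  3: 1.957 (Δ0.043)  4: 2.230 (Δ0.230)  5: 2.380 (Δ0.380)

2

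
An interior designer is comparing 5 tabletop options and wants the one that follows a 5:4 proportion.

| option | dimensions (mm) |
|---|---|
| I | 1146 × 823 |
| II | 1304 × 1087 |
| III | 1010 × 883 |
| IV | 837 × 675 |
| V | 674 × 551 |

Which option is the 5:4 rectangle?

Ratios (long/short): I ≈ 1.392; II ≈ 1.200; III ≈ 1.144; IV ≈ 1.240; V ≈ 1.223.
5:4 ≈ 1.250; option IV is nearest (Δ 0.010).

IV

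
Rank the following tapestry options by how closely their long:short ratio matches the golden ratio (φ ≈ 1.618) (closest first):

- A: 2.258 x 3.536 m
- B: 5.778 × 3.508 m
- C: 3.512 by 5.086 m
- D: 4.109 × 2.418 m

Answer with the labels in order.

A: 3.536/2.258 ≈ 1.566 → |1.566 − 1.618| = 0.052
B: 5.778/3.508 ≈ 1.647 → |1.647 − 1.618| = 0.029
C: 5.086/3.512 ≈ 1.448 → |1.448 − 1.618| = 0.170
D: 4.109/2.418 ≈ 1.699 → |1.699 − 1.618| = 0.081

B, A, D, C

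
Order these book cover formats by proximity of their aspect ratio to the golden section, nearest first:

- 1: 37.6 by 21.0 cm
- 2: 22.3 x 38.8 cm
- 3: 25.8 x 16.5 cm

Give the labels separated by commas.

3, 2, 1

Ratios: 1 = 37.6 / 21.0 ≈ 1.790; 2 = 38.8 / 22.3 ≈ 1.740; 3 = 25.8 / 16.5 ≈ 1.564.
|Δ from 1.618|: 1 0.172; 2 0.122; 3 0.054.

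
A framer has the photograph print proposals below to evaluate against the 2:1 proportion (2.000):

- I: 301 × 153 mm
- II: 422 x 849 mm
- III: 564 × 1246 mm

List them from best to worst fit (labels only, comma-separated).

II, I, III

I: 301/153 ≈ 1.967 → |1.967 − 2.000| = 0.033
II: 849/422 ≈ 2.012 → |2.012 − 2.000| = 0.012
III: 1246/564 ≈ 2.209 → |2.209 − 2.000| = 0.209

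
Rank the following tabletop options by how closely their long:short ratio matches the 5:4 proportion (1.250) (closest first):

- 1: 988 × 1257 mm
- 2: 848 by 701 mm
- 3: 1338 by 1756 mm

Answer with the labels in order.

1: 1257/988 ≈ 1.272 → |1.272 − 1.250| = 0.022
2: 848/701 ≈ 1.210 → |1.210 − 1.250| = 0.040
3: 1756/1338 ≈ 1.312 → |1.312 − 1.250| = 0.062

1, 2, 3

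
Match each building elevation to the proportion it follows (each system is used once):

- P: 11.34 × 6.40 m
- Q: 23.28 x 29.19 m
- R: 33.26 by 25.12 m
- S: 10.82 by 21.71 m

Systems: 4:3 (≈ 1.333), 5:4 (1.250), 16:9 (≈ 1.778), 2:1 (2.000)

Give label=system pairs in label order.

P=16:9, Q=5:4, R=4:3, S=2:1

P = 11.34/6.40 ≈ 1.772 → 16:9 (1.778)
Q = 29.19/23.28 ≈ 1.254 → 5:4 (1.250)
R = 33.26/25.12 ≈ 1.324 → 4:3 (1.333)
S = 21.71/10.82 ≈ 2.006 → 2:1 (2.000)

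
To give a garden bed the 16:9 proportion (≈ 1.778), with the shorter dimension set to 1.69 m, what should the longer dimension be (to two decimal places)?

3.00 m

16:9 ≈ 1.77778.
Longer side = 1.69 × 1.77778 ≈ 3.0044 → 3.00 m.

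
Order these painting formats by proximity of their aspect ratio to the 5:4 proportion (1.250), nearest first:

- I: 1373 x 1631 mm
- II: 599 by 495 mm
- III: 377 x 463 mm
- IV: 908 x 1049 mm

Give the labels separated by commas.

III, II, I, IV

I: 1631/1373 ≈ 1.188 → |1.188 − 1.250| = 0.062
II: 599/495 ≈ 1.210 → |1.210 − 1.250| = 0.040
III: 463/377 ≈ 1.228 → |1.228 − 1.250| = 0.022
IV: 1049/908 ≈ 1.155 → |1.155 − 1.250| = 0.095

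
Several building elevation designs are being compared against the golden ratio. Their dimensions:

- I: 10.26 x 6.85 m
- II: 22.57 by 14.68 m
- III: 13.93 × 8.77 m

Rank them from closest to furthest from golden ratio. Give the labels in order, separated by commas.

I: 10.26/6.85 ≈ 1.498 → |1.498 − 1.618| = 0.120
II: 22.57/14.68 ≈ 1.537 → |1.537 − 1.618| = 0.081
III: 13.93/8.77 ≈ 1.588 → |1.588 − 1.618| = 0.030

III, II, I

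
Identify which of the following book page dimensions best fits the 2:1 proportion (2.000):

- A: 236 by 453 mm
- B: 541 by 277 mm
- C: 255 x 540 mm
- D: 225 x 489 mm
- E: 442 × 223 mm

E

Target 2:1 ≈ 2.000.
A: 1.919 (Δ0.081)  B: 1.953 (Δ0.047)  C: 2.118 (Δ0.118)  D: 2.173 (Δ0.173)  E: 1.982 (Δ0.018)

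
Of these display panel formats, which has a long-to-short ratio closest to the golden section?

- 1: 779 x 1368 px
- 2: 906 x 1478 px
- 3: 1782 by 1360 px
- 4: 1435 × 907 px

2

Ratios (long/short): 1 ≈ 1.756; 2 ≈ 1.631; 3 ≈ 1.310; 4 ≈ 1.582.
golden ratio ≈ 1.618; option 2 is nearest (Δ 0.013).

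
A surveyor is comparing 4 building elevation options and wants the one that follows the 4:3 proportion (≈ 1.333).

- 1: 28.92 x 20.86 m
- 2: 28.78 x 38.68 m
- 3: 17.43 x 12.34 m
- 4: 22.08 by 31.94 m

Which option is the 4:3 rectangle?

Ratios (long/short): 1 ≈ 1.386; 2 ≈ 1.344; 3 ≈ 1.412; 4 ≈ 1.447.
4:3 ≈ 1.333; option 2 is nearest (Δ 0.011).

2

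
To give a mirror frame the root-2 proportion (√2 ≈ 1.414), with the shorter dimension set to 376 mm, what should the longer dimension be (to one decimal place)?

root-2 ≈ 1.41421.
Longer side = 376 × 1.41421 ≈ 531.743 → 531.7 mm.

531.7 mm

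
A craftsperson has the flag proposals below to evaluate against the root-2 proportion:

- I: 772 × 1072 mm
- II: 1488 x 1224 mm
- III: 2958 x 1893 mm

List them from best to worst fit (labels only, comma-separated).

I: 1072/772 ≈ 1.389 → |1.389 − 1.414| = 0.025
II: 1488/1224 ≈ 1.216 → |1.216 − 1.414| = 0.198
III: 2958/1893 ≈ 1.563 → |1.563 − 1.414| = 0.149

I, III, II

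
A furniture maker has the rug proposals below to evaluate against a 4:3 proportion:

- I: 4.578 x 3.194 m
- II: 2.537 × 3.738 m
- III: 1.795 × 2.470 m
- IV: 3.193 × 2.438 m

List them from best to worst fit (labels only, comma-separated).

IV, III, I, II

Ratios: I = 4.578 / 3.194 ≈ 1.433; II = 3.738 / 2.537 ≈ 1.473; III = 2.470 / 1.795 ≈ 1.376; IV = 3.193 / 2.438 ≈ 1.310.
|Δ from 1.333|: I 0.100; II 0.140; III 0.043; IV 0.023.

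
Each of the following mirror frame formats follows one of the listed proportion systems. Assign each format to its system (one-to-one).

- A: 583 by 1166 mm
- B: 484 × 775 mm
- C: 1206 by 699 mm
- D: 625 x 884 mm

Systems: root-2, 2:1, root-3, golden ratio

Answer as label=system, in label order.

A = 1166/583 ≈ 2.000 → 2:1 (2.000)
B = 775/484 ≈ 1.601 → golden ratio (1.618)
C = 1206/699 ≈ 1.725 → root-3 (1.732)
D = 884/625 ≈ 1.414 → root-2 (1.414)

A=2:1, B=golden ratio, C=root-3, D=root-2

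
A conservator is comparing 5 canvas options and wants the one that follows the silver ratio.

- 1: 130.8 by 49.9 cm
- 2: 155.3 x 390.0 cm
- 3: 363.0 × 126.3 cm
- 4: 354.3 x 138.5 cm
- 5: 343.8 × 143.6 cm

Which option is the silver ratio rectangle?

Target silver ratio ≈ 2.414.
1: 2.621 (Δ0.207)  2: 2.511 (Δ0.097)  3: 2.874 (Δ0.460)  4: 2.558 (Δ0.144)  5: 2.394 (Δ0.020)

5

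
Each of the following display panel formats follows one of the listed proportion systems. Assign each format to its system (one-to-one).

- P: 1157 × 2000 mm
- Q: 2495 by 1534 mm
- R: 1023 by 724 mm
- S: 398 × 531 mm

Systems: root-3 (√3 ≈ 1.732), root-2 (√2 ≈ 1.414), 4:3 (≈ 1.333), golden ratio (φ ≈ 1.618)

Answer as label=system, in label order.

P = 2000/1157 ≈ 1.729 → root-3 (1.732)
Q = 2495/1534 ≈ 1.626 → golden ratio (1.618)
R = 1023/724 ≈ 1.413 → root-2 (1.414)
S = 531/398 ≈ 1.334 → 4:3 (1.333)

P=root-3, Q=golden ratio, R=root-2, S=4:3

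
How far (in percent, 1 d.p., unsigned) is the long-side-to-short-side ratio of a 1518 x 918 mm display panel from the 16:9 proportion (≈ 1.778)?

7.0%

Ratio = 1518 / 918 ≈ 1.6536.
Ideal 16:9 ≈ 1.7778. |1.6536 − 1.7778| / 1.7778 ≈ 6.99% → 7.0%.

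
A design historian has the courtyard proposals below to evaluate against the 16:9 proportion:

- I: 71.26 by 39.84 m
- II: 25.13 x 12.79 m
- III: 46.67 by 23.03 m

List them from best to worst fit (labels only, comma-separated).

I: 71.26/39.84 ≈ 1.789 → |1.789 − 1.778| = 0.011
II: 25.13/12.79 ≈ 1.965 → |1.965 − 1.778| = 0.187
III: 46.67/23.03 ≈ 2.026 → |2.026 − 1.778| = 0.248

I, II, III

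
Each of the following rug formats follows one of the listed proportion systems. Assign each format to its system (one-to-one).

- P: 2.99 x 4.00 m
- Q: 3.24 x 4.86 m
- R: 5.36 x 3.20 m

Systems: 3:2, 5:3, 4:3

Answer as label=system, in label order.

Ratios: P ≈ 1.338; Q ≈ 1.500; R ≈ 1.675.
Targets: 3:2 ≈ 1.500; 5:3 ≈ 1.667; 4:3 ≈ 1.333.

P=4:3, Q=3:2, R=5:3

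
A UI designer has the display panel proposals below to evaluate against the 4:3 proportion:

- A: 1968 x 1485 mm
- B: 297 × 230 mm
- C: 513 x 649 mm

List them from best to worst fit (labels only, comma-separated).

A: 1968/1485 ≈ 1.325 → |1.325 − 1.333| = 0.008
B: 297/230 ≈ 1.291 → |1.291 − 1.333| = 0.042
C: 649/513 ≈ 1.265 → |1.265 − 1.333| = 0.068

A, B, C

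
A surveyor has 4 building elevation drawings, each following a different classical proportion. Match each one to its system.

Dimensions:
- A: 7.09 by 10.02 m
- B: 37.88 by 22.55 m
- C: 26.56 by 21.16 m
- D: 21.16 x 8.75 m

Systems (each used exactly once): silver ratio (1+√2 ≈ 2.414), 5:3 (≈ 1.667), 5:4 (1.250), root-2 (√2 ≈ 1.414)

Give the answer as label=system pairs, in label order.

A = 10.02/7.09 ≈ 1.413 → root-2 (1.414)
B = 37.88/22.55 ≈ 1.680 → 5:3 (1.667)
C = 26.56/21.16 ≈ 1.255 → 5:4 (1.250)
D = 21.16/8.75 ≈ 2.418 → silver ratio (2.414)

A=root-2, B=5:3, C=5:4, D=silver ratio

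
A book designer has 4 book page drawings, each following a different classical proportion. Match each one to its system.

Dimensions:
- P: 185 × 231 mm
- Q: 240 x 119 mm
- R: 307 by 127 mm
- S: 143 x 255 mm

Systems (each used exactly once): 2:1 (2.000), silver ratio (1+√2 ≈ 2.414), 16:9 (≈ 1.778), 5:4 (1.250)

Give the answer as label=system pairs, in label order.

P = 231/185 ≈ 1.249 → 5:4 (1.250)
Q = 240/119 ≈ 2.017 → 2:1 (2.000)
R = 307/127 ≈ 2.417 → silver ratio (2.414)
S = 255/143 ≈ 1.783 → 16:9 (1.778)

P=5:4, Q=2:1, R=silver ratio, S=16:9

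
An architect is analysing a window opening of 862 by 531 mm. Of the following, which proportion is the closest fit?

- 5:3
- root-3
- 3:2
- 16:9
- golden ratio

862/531 ≈ 1.623. Nearest candidates are golden ratio (1.618, off by 0.005) and 5:3 (1.667, off by 0.044).

golden ratio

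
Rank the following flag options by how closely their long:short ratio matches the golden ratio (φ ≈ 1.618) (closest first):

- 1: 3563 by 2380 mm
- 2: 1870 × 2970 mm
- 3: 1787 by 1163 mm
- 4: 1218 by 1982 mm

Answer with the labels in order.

Ratios: 1 = 3563 / 2380 ≈ 1.497; 2 = 2970 / 1870 ≈ 1.588; 3 = 1787 / 1163 ≈ 1.537; 4 = 1982 / 1218 ≈ 1.627.
|Δ from 1.618|: 1 0.121; 2 0.030; 3 0.081; 4 0.009.

4, 2, 3, 1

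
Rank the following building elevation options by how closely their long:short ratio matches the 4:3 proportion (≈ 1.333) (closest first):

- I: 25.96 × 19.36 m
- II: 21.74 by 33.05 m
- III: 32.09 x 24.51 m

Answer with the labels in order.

I, III, II

Ratios: I = 25.96 / 19.36 ≈ 1.341; II = 33.05 / 21.74 ≈ 1.520; III = 32.09 / 24.51 ≈ 1.309.
|Δ from 1.333|: I 0.008; II 0.187; III 0.024.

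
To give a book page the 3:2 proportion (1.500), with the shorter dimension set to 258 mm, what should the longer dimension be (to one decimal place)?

3:2 = 1.50000.
Longer side = 258 × 1.50000 ≈ 387.000 → 387.0 mm.

387.0 mm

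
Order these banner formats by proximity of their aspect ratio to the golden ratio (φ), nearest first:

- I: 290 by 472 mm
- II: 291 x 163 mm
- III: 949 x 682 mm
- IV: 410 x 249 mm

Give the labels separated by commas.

I: 472/290 ≈ 1.628 → |1.628 − 1.618| = 0.010
II: 291/163 ≈ 1.785 → |1.785 − 1.618| = 0.167
III: 949/682 ≈ 1.391 → |1.391 − 1.618| = 0.227
IV: 410/249 ≈ 1.647 → |1.647 − 1.618| = 0.029

I, IV, II, III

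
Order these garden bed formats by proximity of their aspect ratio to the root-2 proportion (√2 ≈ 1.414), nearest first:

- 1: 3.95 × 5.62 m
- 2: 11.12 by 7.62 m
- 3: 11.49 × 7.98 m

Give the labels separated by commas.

1, 3, 2

1: 5.62/3.95 ≈ 1.423 → |1.423 − 1.414| = 0.009
2: 11.12/7.62 ≈ 1.459 → |1.459 − 1.414| = 0.045
3: 11.49/7.98 ≈ 1.440 → |1.440 − 1.414| = 0.026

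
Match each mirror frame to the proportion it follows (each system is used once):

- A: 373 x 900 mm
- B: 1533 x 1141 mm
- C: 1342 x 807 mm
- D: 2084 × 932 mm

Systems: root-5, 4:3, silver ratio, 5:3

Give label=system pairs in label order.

A=silver ratio, B=4:3, C=5:3, D=root-5

A = 900/373 ≈ 2.413 → silver ratio (2.414)
B = 1533/1141 ≈ 1.344 → 4:3 (1.333)
C = 1342/807 ≈ 1.663 → 5:3 (1.667)
D = 2084/932 ≈ 2.236 → root-5 (2.236)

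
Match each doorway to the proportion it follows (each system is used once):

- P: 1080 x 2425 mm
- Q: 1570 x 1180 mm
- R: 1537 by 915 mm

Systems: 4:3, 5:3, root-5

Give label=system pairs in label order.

P = 2425/1080 ≈ 2.245 → root-5 (2.236)
Q = 1570/1180 ≈ 1.331 → 4:3 (1.333)
R = 1537/915 ≈ 1.680 → 5:3 (1.667)

P=root-5, Q=4:3, R=5:3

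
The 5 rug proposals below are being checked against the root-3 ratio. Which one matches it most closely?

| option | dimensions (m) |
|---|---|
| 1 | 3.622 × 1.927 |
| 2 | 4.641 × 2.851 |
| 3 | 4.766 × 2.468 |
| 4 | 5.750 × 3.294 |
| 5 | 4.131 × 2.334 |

4

Ratios (long/short): 1 ≈ 1.880; 2 ≈ 1.628; 3 ≈ 1.931; 4 ≈ 1.746; 5 ≈ 1.770.
root-3 ≈ 1.732; option 4 is nearest (Δ 0.014).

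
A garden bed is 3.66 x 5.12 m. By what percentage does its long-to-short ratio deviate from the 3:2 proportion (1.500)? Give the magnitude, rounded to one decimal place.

Ratio = 5.12 / 3.66 ≈ 1.3989.
Ideal 3:2 = 1.5000. |1.3989 − 1.5000| / 1.5000 ≈ 6.74% → 6.7%.

6.7%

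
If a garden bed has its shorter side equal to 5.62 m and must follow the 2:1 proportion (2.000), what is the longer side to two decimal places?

2:1 = 2.00000.
Longer side = 5.62 × 2.00000 ≈ 11.2400 → 11.24 m.

11.24 m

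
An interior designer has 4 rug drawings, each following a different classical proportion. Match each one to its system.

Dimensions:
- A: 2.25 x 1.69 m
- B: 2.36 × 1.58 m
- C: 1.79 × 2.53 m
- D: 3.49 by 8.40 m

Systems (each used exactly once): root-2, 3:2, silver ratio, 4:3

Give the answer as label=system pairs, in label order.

A=4:3, B=3:2, C=root-2, D=silver ratio

Ratios: A ≈ 1.331; B ≈ 1.494; C ≈ 1.413; D ≈ 2.407.
Targets: root-2 ≈ 1.414; 3:2 ≈ 1.500; silver ratio ≈ 2.414; 4:3 ≈ 1.333.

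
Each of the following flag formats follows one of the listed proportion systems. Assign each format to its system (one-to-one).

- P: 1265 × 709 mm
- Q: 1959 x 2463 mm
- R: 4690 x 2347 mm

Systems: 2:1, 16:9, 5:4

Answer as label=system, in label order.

P=16:9, Q=5:4, R=2:1

Ratios: P ≈ 1.784; Q ≈ 1.257; R ≈ 1.998.
Targets: 2:1 ≈ 2.000; 16:9 ≈ 1.778; 5:4 ≈ 1.250.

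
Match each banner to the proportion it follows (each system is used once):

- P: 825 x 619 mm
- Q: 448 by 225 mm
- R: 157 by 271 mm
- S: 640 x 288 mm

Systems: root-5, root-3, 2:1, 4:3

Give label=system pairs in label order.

P = 825/619 ≈ 1.333 → 4:3 (1.333)
Q = 448/225 ≈ 1.991 → 2:1 (2.000)
R = 271/157 ≈ 1.726 → root-3 (1.732)
S = 640/288 ≈ 2.222 → root-5 (2.236)

P=4:3, Q=2:1, R=root-3, S=root-5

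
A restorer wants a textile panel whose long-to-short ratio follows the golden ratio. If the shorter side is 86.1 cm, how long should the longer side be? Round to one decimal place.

139.3 cm

golden ratio ≈ 1.61803.
Longer side = 86.1 × 1.61803 ≈ 139.312 → 139.3 cm.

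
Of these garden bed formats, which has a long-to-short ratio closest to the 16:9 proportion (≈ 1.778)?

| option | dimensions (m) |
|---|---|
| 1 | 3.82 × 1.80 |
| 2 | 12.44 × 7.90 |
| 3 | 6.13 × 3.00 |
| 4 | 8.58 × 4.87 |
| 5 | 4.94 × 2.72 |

4

Target 16:9 ≈ 1.778.
1: 2.122 (Δ0.344)  2: 1.575 (Δ0.203)  3: 2.043 (Δ0.265)  4: 1.762 (Δ0.016)  5: 1.816 (Δ0.038)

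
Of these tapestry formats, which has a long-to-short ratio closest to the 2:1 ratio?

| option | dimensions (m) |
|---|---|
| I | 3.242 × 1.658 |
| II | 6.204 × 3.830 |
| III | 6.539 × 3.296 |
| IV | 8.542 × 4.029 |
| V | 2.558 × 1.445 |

Ratios (long/short): I ≈ 1.955; II ≈ 1.620; III ≈ 1.984; IV ≈ 2.120; V ≈ 1.770.
2:1 ≈ 2.000; option III is nearest (Δ 0.016).

III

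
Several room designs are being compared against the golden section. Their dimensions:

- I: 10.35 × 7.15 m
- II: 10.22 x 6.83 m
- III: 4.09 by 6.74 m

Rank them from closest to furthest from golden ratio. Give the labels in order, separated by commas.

Ratios: I = 10.35 / 7.15 ≈ 1.448; II = 10.22 / 6.83 ≈ 1.496; III = 6.74 / 4.09 ≈ 1.648.
|Δ from 1.618|: I 0.170; II 0.122; III 0.030.

III, II, I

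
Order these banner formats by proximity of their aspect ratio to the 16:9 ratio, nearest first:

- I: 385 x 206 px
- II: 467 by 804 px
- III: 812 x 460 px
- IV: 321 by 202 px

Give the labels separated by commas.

III, II, I, IV

I: 385/206 ≈ 1.869 → |1.869 − 1.778| = 0.091
II: 804/467 ≈ 1.722 → |1.722 − 1.778| = 0.056
III: 812/460 ≈ 1.765 → |1.765 − 1.778| = 0.013
IV: 321/202 ≈ 1.589 → |1.589 − 1.778| = 0.189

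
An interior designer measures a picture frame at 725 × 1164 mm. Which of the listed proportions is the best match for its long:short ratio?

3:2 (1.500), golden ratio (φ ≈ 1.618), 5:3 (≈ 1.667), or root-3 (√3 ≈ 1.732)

1164/725 ≈ 1.606. Nearest candidates are golden ratio (1.618, off by 0.012) and 5:3 (1.667, off by 0.061).

golden ratio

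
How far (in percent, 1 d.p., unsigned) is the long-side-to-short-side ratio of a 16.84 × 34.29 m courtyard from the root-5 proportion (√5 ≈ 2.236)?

Ratio = 34.29 / 16.84 ≈ 2.0362.
Ideal root-5 ≈ 2.2361. |2.0362 − 2.2361| / 2.2361 ≈ 8.94% → 8.9%.

8.9%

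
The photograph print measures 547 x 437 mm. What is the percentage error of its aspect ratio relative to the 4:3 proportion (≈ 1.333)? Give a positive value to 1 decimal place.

Ratio = 547 / 437 ≈ 1.2517.
Ideal 4:3 ≈ 1.3333. |1.2517 − 1.3333| / 1.3333 ≈ 6.12% → 6.1%.

6.1%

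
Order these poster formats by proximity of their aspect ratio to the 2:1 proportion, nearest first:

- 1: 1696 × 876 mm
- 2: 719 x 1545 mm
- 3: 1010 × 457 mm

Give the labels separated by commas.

1: 1696/876 ≈ 1.936 → |1.936 − 2.000| = 0.064
2: 1545/719 ≈ 2.149 → |2.149 − 2.000| = 0.149
3: 1010/457 ≈ 2.210 → |2.210 − 2.000| = 0.210

1, 2, 3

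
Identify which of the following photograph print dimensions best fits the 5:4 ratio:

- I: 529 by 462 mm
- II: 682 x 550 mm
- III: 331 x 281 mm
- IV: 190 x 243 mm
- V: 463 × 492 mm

Ratios (long/short): I ≈ 1.145; II ≈ 1.240; III ≈ 1.178; IV ≈ 1.279; V ≈ 1.063.
5:4 ≈ 1.250; option II is nearest (Δ 0.010).

II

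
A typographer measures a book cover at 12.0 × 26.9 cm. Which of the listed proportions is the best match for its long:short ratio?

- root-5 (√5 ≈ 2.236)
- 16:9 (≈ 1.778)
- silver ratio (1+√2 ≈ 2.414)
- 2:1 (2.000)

root-5

26.9/12.0 ≈ 2.242. Nearest candidates are root-5 (2.236, off by 0.006) and silver ratio (2.414, off by 0.172).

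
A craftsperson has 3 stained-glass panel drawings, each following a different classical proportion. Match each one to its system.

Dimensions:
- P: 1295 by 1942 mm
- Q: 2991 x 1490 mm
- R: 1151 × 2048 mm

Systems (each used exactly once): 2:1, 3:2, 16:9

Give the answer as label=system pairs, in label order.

Ratios: P ≈ 1.500; Q ≈ 2.007; R ≈ 1.779.
Targets: 2:1 ≈ 2.000; 3:2 ≈ 1.500; 16:9 ≈ 1.778.

P=3:2, Q=2:1, R=16:9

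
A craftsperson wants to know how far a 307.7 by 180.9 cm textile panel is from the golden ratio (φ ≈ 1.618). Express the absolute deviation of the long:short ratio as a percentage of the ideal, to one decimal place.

Ratio = 307.7 / 180.9 ≈ 1.7009.
Ideal golden ratio ≈ 1.6180. |1.7009 − 1.6180| / 1.6180 ≈ 5.12% → 5.1%.

5.1%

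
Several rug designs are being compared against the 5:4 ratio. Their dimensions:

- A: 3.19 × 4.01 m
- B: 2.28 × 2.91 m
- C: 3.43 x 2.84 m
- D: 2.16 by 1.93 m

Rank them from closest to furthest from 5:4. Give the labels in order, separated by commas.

A: 4.01/3.19 ≈ 1.257 → |1.257 − 1.250| = 0.007
B: 2.91/2.28 ≈ 1.276 → |1.276 − 1.250| = 0.026
C: 3.43/2.84 ≈ 1.208 → |1.208 − 1.250| = 0.042
D: 2.16/1.93 ≈ 1.119 → |1.119 − 1.250| = 0.131

A, B, C, D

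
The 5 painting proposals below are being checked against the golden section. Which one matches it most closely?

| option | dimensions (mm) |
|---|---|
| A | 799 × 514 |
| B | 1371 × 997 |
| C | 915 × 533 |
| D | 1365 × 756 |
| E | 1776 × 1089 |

Target golden ratio ≈ 1.618.
A: 1.554 (Δ0.064)  B: 1.375 (Δ0.243)  C: 1.717 (Δ0.099)  D: 1.806 (Δ0.188)  E: 1.631 (Δ0.013)

E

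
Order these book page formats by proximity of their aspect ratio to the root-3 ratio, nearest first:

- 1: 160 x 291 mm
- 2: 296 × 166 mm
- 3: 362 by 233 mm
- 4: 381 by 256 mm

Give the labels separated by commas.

Ratios: 1 = 291 / 160 ≈ 1.819; 2 = 296 / 166 ≈ 1.783; 3 = 362 / 233 ≈ 1.554; 4 = 381 / 256 ≈ 1.488.
|Δ from 1.732|: 1 0.087; 2 0.051; 3 0.178; 4 0.244.

2, 1, 3, 4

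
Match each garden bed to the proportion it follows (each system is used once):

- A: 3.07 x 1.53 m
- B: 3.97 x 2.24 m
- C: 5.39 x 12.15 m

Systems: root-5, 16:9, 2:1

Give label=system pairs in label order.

A = 3.07/1.53 ≈ 2.007 → 2:1 (2.000)
B = 3.97/2.24 ≈ 1.772 → 16:9 (1.778)
C = 12.15/5.39 ≈ 2.254 → root-5 (2.236)

A=2:1, B=16:9, C=root-5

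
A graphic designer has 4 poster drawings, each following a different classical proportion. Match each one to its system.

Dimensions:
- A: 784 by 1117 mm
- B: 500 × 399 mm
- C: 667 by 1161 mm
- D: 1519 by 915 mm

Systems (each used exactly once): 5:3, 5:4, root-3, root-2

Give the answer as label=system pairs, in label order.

A=root-2, B=5:4, C=root-3, D=5:3

Ratios: A ≈ 1.425; B ≈ 1.253; C ≈ 1.741; D ≈ 1.660.
Targets: 5:3 ≈ 1.667; 5:4 ≈ 1.250; root-3 ≈ 1.732; root-2 ≈ 1.414.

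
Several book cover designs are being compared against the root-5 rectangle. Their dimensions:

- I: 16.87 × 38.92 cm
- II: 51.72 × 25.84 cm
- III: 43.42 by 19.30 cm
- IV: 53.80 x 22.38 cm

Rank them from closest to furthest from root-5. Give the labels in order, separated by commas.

I: 38.92/16.87 ≈ 2.307 → |2.307 − 2.236| = 0.071
II: 51.72/25.84 ≈ 2.002 → |2.002 − 2.236| = 0.234
III: 43.42/19.30 ≈ 2.250 → |2.250 − 2.236| = 0.014
IV: 53.80/22.38 ≈ 2.404 → |2.404 − 2.236| = 0.168

III, I, IV, II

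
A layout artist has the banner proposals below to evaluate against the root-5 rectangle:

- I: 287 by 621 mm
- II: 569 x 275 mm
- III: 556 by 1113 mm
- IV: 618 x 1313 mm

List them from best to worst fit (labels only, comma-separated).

I: 621/287 ≈ 2.164 → |2.164 − 2.236| = 0.072
II: 569/275 ≈ 2.069 → |2.069 − 2.236| = 0.167
III: 1113/556 ≈ 2.002 → |2.002 − 2.236| = 0.234
IV: 1313/618 ≈ 2.125 → |2.125 − 2.236| = 0.111

I, IV, II, III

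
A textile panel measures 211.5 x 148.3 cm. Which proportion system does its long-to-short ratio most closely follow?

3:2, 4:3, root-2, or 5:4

Ratio = 211.5 / 148.3 ≈ 1.426.
Distances: 3:2 1.500 (Δ 0.074); 4:3 1.333 (Δ 0.093); root-2 1.414 (Δ 0.012); 5:4 1.250 (Δ 0.176).

root-2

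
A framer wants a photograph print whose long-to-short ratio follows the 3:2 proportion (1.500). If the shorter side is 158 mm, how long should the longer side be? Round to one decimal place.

237.0 mm

3:2 = 1.50000.
Longer side = 158 × 1.50000 ≈ 237.000 → 237.0 mm.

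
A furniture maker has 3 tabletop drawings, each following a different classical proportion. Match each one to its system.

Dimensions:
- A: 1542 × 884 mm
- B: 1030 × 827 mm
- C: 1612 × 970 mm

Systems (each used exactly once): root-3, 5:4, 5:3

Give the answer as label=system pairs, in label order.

A=root-3, B=5:4, C=5:3

Ratios: A ≈ 1.744; B ≈ 1.245; C ≈ 1.662.
Targets: root-3 ≈ 1.732; 5:4 ≈ 1.250; 5:3 ≈ 1.667.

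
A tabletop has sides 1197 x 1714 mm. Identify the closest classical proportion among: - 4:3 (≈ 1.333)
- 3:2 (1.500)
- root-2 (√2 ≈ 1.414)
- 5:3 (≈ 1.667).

root-2

1714/1197 ≈ 1.432. Nearest candidates are root-2 (1.414, off by 0.018) and 3:2 (1.500, off by 0.068).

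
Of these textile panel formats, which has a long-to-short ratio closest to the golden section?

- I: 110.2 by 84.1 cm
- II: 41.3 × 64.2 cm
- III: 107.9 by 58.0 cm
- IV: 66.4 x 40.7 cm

IV

Target golden ratio ≈ 1.618.
I: 1.310 (Δ0.308)  II: 1.554 (Δ0.064)  III: 1.860 (Δ0.242)  IV: 1.631 (Δ0.013)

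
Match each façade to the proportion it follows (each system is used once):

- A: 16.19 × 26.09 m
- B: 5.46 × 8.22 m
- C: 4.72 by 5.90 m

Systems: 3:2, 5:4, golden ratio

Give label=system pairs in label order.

A=golden ratio, B=3:2, C=5:4

Ratios: A ≈ 1.611; B ≈ 1.505; C ≈ 1.250.
Targets: 3:2 ≈ 1.500; 5:4 ≈ 1.250; golden ratio ≈ 1.618.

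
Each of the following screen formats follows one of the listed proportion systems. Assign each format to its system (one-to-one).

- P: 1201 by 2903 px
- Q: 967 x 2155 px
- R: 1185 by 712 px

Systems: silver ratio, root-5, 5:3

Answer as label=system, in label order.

Ratios: P ≈ 2.417; Q ≈ 2.229; R ≈ 1.664.
Targets: silver ratio ≈ 2.414; root-5 ≈ 2.236; 5:3 ≈ 1.667.

P=silver ratio, Q=root-5, R=5:3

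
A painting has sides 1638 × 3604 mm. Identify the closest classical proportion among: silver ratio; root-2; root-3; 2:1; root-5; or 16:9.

3604/1638 ≈ 2.200. Nearest candidates are root-5 (2.236, off by 0.036) and 2:1 (2.000, off by 0.200).

root-5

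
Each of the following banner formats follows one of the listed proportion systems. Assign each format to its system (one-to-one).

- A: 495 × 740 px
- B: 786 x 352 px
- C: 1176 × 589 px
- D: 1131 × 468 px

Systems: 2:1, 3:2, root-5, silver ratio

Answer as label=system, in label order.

A=3:2, B=root-5, C=2:1, D=silver ratio

Ratios: A ≈ 1.495; B ≈ 2.233; C ≈ 1.997; D ≈ 2.417.
Targets: 2:1 ≈ 2.000; 3:2 ≈ 1.500; root-5 ≈ 2.236; silver ratio ≈ 2.414.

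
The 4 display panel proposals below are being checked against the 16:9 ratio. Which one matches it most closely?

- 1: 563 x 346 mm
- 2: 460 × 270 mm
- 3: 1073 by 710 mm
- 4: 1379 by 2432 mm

Target 16:9 ≈ 1.778.
1: 1.627 (Δ0.151)  2: 1.704 (Δ0.074)  3: 1.511 (Δ0.267)  4: 1.764 (Δ0.014)

4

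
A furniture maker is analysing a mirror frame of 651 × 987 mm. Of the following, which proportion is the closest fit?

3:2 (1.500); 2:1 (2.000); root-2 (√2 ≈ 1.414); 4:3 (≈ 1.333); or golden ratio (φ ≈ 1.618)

Ratio = 987 / 651 ≈ 1.516.
Distances: 3:2 1.500 (Δ 0.016); 2:1 2.000 (Δ 0.484); root-2 1.414 (Δ 0.102); 4:3 1.333 (Δ 0.183); golden ratio 1.618 (Δ 0.102).

3:2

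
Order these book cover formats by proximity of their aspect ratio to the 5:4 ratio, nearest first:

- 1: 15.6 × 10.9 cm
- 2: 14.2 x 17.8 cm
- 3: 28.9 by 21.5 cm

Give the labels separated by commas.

2, 3, 1

1: 15.6/10.9 ≈ 1.431 → |1.431 − 1.250| = 0.181
2: 17.8/14.2 ≈ 1.254 → |1.254 − 1.250| = 0.004
3: 28.9/21.5 ≈ 1.344 → |1.344 − 1.250| = 0.094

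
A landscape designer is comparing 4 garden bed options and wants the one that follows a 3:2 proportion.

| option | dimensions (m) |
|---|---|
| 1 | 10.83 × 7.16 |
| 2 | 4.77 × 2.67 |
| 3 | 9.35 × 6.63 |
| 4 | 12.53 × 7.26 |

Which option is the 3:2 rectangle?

1

Target 3:2 ≈ 1.500.
1: 1.513 (Δ0.013)  2: 1.787 (Δ0.287)  3: 1.410 (Δ0.090)  4: 1.726 (Δ0.226)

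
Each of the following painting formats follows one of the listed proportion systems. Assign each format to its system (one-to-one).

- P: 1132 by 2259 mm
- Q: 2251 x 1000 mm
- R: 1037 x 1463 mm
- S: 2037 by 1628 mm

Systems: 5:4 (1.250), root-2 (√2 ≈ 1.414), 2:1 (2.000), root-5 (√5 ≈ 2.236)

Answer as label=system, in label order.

Ratios: P ≈ 1.996; Q ≈ 2.251; R ≈ 1.411; S ≈ 1.251.
Targets: 5:4 ≈ 1.250; root-2 ≈ 1.414; 2:1 ≈ 2.000; root-5 ≈ 2.236.

P=2:1, Q=root-5, R=root-2, S=5:4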